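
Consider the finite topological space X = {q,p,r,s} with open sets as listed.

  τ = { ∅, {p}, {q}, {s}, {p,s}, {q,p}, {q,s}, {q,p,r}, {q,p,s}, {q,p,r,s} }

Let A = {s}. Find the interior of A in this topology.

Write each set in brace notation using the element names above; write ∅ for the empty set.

open subsets of A: ∅, {s}; so int(A) = {s}

{s}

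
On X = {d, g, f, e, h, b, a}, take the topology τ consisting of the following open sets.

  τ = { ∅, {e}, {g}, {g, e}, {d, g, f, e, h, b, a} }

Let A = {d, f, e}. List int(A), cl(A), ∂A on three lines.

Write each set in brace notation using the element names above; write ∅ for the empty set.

interior: largest open inside A is {e} (from ∅, {e})
cl via duality: int({g, h, b, a}) = {g}, so X∖{g} = {d, f, e, h, b, a}
cl∖int = {d, f, h, b, a}

int(A) = {e}
cl(A)  = {d, f, e, h, b, a}
∂A     = {d, f, h, b, a}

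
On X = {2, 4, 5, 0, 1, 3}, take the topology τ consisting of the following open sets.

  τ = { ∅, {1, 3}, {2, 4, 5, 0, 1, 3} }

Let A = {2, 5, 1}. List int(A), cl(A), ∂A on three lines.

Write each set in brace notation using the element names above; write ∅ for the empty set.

interior: largest open inside A is ∅ (from ∅)
cl via duality: int({4, 0, 3}) = ∅, so X∖∅ = {2, 4, 5, 0, 1, 3}
cl∖int = {2, 4, 5, 0, 1, 3}

int(A) = ∅
cl(A)  = {2, 4, 5, 0, 1, 3}
∂A     = {2, 4, 5, 0, 1, 3}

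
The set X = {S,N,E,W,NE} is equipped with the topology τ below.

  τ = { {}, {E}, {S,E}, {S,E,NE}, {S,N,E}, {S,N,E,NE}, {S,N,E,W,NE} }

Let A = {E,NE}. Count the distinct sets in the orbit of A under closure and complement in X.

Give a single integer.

6

X∖A={S,N,W}, int(X∖A)={}, hence cl(A)={S,N,E,W,NE}
Orbit (k=closure, c=complement):
  1. A     = {E,NE}
  2. kA    = {S,N,E,W,NE}
  3. cA    = {S,N,W}
  4. ckA   = {}
  5. kcA   = {S,N,W,NE}
  6. ckcA  = {E}
(closed under both — stop)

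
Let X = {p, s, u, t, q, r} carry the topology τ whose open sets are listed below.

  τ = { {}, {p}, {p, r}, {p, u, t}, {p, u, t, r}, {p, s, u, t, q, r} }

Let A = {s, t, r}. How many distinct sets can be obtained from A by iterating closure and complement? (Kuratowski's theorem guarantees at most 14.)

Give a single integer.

complement {p, u, q}; its interior {p}; cl(A) = X∖{p} = {s, u, t, q, r}
With k = closure, c = complement:
  1. A     = {s, t, r}
  2. kA    = {s, u, t, q, r}
  3. cA    = {p, u, q}
  4. ckA   = {p}
  5. kcA   = {p, s, u, t, q, r}
  6. ckcA  = {}
k, c of each give nothing new

6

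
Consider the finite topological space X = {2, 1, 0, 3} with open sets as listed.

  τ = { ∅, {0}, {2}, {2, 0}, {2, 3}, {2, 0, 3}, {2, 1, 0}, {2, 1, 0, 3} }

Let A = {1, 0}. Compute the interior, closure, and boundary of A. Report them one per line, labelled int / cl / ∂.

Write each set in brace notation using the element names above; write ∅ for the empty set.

int(A) = {0}
cl(A)  = {1, 0}
∂A     = {1}

interior: largest open inside A is {0} (from ∅, {0})
cl via duality: int({2, 3}) = {2, 3}, so X∖{2, 3} = {1, 0}
cl∖int = {1}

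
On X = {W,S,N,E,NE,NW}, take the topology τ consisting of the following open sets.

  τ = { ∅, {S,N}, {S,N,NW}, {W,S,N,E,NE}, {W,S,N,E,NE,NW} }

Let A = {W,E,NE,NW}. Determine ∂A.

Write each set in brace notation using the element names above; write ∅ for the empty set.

{W,E,NE,NW}

open subsets of A: ∅; so int(A) = ∅
closure: X∖int(X∖A) = X∖{S,N} = {W,E,NE,NW}
∂A = {W,E,NE,NW} minus ∅ = {W,E,NE,NW}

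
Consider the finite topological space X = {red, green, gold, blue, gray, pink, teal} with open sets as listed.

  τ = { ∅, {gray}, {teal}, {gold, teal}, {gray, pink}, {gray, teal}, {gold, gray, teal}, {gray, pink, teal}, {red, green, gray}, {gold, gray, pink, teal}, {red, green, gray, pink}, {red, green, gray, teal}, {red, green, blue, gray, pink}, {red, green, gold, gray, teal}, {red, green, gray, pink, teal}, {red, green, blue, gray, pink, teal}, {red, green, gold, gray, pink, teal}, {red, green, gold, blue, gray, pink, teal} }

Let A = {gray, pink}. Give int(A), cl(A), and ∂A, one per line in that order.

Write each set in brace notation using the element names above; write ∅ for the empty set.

int(A) = {gray, pink}
cl(A)  = {red, green, blue, gray, pink}
∂A     = {red, green, blue}

opens ⊆ A: ∅, {gray}, {gray, pink}; union → int = {gray, pink}
complement {red, green, gold, blue, teal}; its interior {gold, teal}; cl(A) = X∖{gold, teal} = {red, green, blue, gray, pink}
boundary = {red, green, blue, gray, pink} ∖ {gray, pink} = {red, green, blue}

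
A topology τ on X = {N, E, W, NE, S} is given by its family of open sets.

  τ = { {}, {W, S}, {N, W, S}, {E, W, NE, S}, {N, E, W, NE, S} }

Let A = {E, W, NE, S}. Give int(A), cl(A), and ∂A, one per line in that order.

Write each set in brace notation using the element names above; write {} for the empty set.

opens ⊆ A: {}, {W, S}, {E, W, NE, S}; union → int = {E, W, NE, S}
complement {N}; its interior {}; cl(A) = X∖{} = {N, E, W, NE, S}
boundary = {N, E, W, NE, S} ∖ {E, W, NE, S} = {N}

int(A) = {E, W, NE, S}
cl(A)  = {N, E, W, NE, S}
∂A     = {N}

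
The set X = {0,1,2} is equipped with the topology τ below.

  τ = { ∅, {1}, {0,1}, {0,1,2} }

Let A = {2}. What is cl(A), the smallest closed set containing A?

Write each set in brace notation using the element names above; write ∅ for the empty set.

{2}

X∖A={0,1}, int(X∖A)={0,1}, hence cl(A)={2}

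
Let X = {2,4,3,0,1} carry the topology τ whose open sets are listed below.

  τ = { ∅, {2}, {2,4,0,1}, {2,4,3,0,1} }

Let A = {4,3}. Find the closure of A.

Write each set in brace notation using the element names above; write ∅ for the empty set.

{4,3,0,1}

complement {2,0,1}; its interior {2}; cl(A) = X∖{2} = {4,3,0,1}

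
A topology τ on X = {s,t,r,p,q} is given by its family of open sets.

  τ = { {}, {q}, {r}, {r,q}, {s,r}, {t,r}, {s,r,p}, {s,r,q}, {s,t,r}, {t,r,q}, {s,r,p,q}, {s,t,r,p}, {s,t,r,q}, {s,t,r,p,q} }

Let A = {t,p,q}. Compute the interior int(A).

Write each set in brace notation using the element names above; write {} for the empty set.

{q}

open subsets of A: {}, {q}; so int(A) = {q}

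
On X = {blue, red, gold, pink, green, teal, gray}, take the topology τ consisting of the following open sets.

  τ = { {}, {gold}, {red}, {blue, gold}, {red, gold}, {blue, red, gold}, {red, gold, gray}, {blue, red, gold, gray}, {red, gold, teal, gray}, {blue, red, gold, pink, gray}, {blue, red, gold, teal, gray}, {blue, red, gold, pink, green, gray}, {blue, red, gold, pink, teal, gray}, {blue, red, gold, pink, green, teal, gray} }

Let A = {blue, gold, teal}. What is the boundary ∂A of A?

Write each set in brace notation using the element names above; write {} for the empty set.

interior: largest open inside A is {blue, gold} (from {}, {gold}, {blue, gold})
cl via duality: int({red, pink, green, gray}) = {red}, so X∖{red} = {blue, gold, pink, green, teal, gray}
cl∖int = {pink, green, teal, gray}

{pink, green, teal, gray}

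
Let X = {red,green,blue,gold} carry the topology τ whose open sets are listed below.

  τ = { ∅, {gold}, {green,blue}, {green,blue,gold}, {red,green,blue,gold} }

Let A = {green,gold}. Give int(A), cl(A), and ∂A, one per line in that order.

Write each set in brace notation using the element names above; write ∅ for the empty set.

int(A) = {gold}
cl(A)  = {red,green,blue,gold}
∂A     = {red,green,blue}

U open, U⊆A: ∅, {gold}. int(A) = ⋃ = {gold}
X∖A={red,blue}, int(X∖A)=∅, hence cl(A)={red,green,blue,gold}
∂A: remove int from cl → {red,green,blue}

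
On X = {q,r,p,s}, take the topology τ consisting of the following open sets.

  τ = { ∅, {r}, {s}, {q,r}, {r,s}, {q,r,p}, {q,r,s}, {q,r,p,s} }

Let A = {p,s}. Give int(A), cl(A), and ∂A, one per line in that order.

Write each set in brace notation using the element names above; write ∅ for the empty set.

open subsets of A: ∅, {s}; so int(A) = {s}
closure: X∖int(X∖A) = X∖{q,r} = {p,s}
∂A = {p,s} minus {s} = {p}

int(A) = {s}
cl(A)  = {p,s}
∂A     = {p}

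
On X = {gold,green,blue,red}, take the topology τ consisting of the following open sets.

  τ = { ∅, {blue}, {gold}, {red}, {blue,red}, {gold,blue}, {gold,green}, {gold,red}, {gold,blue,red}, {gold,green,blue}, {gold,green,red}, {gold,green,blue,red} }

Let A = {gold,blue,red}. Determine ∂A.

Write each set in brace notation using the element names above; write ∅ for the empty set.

{green}

open subsets of A: ∅, {red}, {gold}, {blue}, {gold,blue}, {gold,red}, {blue,red}, {gold,blue,red}; so int(A) = {gold,blue,red}
closure: X∖int(X∖A) = X∖∅ = {gold,green,blue,red}
∂A = {gold,green,blue,red} minus {gold,blue,red} = {green}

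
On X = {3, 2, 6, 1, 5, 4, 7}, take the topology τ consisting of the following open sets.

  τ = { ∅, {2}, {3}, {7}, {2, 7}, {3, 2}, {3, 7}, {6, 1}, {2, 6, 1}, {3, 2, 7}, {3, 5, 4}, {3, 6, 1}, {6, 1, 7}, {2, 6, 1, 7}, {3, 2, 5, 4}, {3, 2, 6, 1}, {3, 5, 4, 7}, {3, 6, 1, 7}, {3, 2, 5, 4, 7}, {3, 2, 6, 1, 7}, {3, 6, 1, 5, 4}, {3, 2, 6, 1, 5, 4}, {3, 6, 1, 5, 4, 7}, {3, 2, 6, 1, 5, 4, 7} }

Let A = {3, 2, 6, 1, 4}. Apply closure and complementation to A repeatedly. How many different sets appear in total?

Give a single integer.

6

complement {5, 7}; its interior {7}; cl(A) = X∖{7} = {3, 2, 6, 1, 5, 4}
With k = closure, c = complement:
  1. A     = {3, 2, 6, 1, 4}
  2. kA    = {3, 2, 6, 1, 5, 4}
  3. cA    = {5, 7}
  4. ckA   = {7}
  5. kcA   = {5, 4, 7}
  6. ckcA  = {3, 2, 6, 1}
k, c of each give nothing new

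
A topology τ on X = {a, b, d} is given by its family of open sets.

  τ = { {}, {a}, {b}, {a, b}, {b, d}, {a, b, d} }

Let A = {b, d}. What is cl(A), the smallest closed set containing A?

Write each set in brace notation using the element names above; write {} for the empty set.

{b, d}

complement {a}; its interior {a}; cl(A) = X∖{a} = {b, d}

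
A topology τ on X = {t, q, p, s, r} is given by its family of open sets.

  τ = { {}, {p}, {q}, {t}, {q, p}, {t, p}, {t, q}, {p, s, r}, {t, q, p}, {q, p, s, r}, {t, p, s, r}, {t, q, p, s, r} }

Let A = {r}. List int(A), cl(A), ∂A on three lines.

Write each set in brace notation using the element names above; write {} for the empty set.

interior: largest open inside A is {} (from {})
cl via duality: int({t, q, p, s}) = {t, q, p}, so X∖{t, q, p} = {s, r}
cl∖int = {s, r}

int(A) = {}
cl(A)  = {s, r}
∂A     = {s, r}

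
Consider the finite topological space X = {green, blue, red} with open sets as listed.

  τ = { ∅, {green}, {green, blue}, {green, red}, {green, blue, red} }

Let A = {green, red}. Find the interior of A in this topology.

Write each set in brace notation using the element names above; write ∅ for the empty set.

{green, red}

opens ⊆ A: ∅, {green}, {green, red}; union → int = {green, red}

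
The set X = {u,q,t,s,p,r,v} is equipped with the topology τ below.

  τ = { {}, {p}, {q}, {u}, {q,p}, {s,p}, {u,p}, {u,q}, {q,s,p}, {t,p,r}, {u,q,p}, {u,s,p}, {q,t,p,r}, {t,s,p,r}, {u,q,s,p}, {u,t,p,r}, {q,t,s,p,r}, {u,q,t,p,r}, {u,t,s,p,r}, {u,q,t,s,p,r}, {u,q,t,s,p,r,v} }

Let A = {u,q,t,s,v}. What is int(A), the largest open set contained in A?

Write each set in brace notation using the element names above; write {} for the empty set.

interior: largest open inside A is {u,q} (from {}, {q}, {u}, {u,q})

{u,q}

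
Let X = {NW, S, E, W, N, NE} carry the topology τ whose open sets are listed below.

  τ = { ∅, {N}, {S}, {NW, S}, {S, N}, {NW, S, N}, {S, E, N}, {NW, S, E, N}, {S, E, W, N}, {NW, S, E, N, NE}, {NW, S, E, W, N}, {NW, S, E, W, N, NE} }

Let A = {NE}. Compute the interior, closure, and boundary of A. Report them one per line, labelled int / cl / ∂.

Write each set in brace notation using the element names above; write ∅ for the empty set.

int(A) = ∅
cl(A)  = {NE}
∂A     = {NE}

open subsets of A: ∅; so int(A) = ∅
closure: X∖int(X∖A) = X∖{NW, S, E, W, N} = {NE}
∂A = {NE} minus ∅ = {NE}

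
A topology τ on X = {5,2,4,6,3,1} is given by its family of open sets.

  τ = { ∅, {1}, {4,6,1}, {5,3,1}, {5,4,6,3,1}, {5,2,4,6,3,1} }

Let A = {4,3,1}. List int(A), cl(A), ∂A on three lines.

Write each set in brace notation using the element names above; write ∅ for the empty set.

interior: largest open inside A is {1} (from ∅, {1})
cl via duality: int({5,2,6}) = ∅, so X∖∅ = {5,2,4,6,3,1}
cl∖int = {5,2,4,6,3}

int(A) = {1}
cl(A)  = {5,2,4,6,3,1}
∂A     = {5,2,4,6,3}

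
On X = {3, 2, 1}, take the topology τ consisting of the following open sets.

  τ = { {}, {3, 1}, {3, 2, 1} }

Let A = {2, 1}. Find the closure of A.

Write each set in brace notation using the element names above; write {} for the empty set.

{3, 2, 1}

cl via duality: int({3}) = {}, so X∖{} = {3, 2, 1}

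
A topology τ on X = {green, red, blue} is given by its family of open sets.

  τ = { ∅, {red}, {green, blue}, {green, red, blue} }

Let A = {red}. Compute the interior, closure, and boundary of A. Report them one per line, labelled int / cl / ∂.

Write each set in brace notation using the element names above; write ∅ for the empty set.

int(A) = {red}
cl(A)  = {red}
∂A     = ∅

opens ⊆ A: ∅, {red}; union → int = {red}
complement {green, blue}; its interior {green, blue}; cl(A) = X∖{green, blue} = {red}
boundary = {red} ∖ {red} = ∅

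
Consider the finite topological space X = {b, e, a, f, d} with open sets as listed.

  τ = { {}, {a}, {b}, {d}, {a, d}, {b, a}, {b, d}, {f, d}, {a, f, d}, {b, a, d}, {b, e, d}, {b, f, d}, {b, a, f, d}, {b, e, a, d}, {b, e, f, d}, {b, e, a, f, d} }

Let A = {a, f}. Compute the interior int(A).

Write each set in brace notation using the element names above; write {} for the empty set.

{a}

interior: largest open inside A is {a} (from {}, {a})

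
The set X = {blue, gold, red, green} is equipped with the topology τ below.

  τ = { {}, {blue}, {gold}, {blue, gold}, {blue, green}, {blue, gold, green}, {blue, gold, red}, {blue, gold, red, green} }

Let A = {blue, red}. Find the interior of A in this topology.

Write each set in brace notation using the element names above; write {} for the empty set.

{blue}

interior: largest open inside A is {blue} (from {}, {blue})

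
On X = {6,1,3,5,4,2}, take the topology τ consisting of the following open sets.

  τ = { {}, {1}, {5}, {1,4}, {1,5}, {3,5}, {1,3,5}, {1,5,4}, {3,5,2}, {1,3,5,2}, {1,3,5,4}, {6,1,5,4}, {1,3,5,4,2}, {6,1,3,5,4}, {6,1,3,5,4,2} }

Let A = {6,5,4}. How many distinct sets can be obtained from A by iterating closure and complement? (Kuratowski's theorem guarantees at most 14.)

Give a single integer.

complement {1,3,2}; its interior {1}; cl(A) = X∖{1} = {6,3,5,4,2}
With k = closure, c = complement:
  1. A     = {6,5,4}
  2. kA    = {6,3,5,4,2}
  3. cA    = {1,3,2}
  4. ckA   = {1}
  5. kcA   = {6,1,3,4,2}
  6. kckA  = {6,1,4}
  7. ckcA  = {5}
  8. ckckA = {3,5,2}
  9. kckcA = {6,3,5,2}
  10. ckckcA = {1,4}
k, c of each give nothing new

10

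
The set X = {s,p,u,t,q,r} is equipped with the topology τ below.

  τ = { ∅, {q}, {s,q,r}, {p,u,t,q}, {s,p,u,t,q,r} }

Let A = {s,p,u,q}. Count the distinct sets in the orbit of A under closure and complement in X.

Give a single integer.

closure: X∖int(X∖A) = X∖∅ = {s,p,u,t,q,r}
Let k=closure and c=complement:
  1. A     = {s,p,u,q}
  2. kA    = {s,p,u,t,q,r}
  3. cA    = {t,r}
  4. ckA   = ∅
  5. kcA   = {s,p,u,t,r}
  6. ckcA  = {q}
— saturated at 6

6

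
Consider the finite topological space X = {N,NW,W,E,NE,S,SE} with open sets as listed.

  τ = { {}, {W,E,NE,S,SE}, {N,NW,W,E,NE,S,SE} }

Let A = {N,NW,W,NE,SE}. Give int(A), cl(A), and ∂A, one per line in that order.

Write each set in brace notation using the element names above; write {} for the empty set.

opens ⊆ A: {}; union → int = {}
complement {E,S}; its interior {}; cl(A) = X∖{} = {N,NW,W,E,NE,S,SE}
boundary = {N,NW,W,E,NE,S,SE} ∖ {} = {N,NW,W,E,NE,S,SE}

int(A) = {}
cl(A)  = {N,NW,W,E,NE,S,SE}
∂A     = {N,NW,W,E,NE,S,SE}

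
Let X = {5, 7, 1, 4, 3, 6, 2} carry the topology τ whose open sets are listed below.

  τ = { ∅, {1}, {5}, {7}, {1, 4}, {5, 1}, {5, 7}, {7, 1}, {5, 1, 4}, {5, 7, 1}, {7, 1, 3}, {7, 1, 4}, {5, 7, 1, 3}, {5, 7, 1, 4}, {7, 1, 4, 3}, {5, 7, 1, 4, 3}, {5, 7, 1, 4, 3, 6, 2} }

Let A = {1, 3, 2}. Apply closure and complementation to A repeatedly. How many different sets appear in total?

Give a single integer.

8

cl via duality: int({5, 7, 4, 6}) = {5, 7}, so X∖{5, 7} = {1, 4, 3, 6, 2}
Write k for closure, c for complement:
  1. A     = {1, 3, 2}
  2. kA    = {1, 4, 3, 6, 2}
  3. cA    = {5, 7, 4, 6}
  4. ckA   = {5, 7}
  5. kcA   = {5, 7, 4, 3, 6, 2}
  6. kckA  = {5, 7, 3, 6, 2}
  7. ckcA  = {1}
  8. ckckA = {1, 4}
applying k or c yields no new set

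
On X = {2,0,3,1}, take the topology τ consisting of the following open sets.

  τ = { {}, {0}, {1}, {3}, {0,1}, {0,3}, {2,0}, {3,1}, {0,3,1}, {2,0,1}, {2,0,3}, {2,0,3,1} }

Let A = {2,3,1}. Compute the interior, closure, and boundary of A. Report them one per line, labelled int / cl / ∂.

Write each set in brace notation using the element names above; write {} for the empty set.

int(A) = {3,1}
cl(A)  = {2,3,1}
∂A     = {2}

interior: largest open inside A is {3,1} (from {}, {3}, {1}, {3,1})
cl via duality: int({0}) = {0}, so X∖{0} = {2,3,1}
cl∖int = {2}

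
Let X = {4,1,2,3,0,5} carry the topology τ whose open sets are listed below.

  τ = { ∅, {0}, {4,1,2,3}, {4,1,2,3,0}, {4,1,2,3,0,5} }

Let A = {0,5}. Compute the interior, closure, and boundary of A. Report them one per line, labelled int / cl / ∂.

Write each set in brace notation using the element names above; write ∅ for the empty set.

interior: largest open inside A is {0} (from ∅, {0})
cl via duality: int({4,1,2,3}) = {4,1,2,3}, so X∖{4,1,2,3} = {0,5}
cl∖int = {5}

int(A) = {0}
cl(A)  = {0,5}
∂A     = {5}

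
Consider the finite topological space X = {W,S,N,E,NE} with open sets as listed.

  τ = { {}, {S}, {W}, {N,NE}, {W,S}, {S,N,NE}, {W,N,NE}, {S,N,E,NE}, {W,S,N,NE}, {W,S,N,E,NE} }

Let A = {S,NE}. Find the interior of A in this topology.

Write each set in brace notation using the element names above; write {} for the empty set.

{S}

open subsets of A: {}, {S}; so int(A) = {S}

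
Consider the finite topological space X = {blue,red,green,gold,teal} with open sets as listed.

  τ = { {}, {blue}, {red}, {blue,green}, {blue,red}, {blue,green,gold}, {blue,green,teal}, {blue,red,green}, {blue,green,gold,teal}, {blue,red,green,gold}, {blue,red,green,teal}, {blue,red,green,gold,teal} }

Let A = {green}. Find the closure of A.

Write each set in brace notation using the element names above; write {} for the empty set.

closure: X∖int(X∖A) = X∖{blue,red} = {green,gold,teal}

{green,gold,teal}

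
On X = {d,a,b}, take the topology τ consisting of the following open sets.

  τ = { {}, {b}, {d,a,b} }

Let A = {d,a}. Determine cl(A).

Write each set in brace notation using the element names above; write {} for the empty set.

{d,a}

X∖A={b}, int(X∖A)={b}, hence cl(A)={d,a}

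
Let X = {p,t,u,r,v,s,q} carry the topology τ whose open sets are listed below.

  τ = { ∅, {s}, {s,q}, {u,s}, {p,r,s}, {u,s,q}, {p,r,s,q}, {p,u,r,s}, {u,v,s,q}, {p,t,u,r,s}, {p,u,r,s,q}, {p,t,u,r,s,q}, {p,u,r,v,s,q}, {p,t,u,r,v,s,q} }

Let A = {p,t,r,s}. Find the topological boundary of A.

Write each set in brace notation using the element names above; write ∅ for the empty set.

U open, U⊆A: ∅, {s}, {p,r,s}. int(A) = ⋃ = {p,r,s}
X∖A={u,v,q}, int(X∖A)=∅, hence cl(A)={p,t,u,r,v,s,q}
∂A: remove int from cl → {t,u,v,q}

{t,u,v,q}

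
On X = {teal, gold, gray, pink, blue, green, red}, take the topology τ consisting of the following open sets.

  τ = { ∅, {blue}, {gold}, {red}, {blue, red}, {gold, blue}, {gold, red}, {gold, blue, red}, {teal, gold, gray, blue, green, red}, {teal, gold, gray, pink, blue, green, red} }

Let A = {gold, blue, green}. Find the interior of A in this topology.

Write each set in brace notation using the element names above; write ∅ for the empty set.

U open, U⊆A: ∅, {gold}, {blue}, {gold, blue}. int(A) = ⋃ = {gold, blue}

{gold, blue}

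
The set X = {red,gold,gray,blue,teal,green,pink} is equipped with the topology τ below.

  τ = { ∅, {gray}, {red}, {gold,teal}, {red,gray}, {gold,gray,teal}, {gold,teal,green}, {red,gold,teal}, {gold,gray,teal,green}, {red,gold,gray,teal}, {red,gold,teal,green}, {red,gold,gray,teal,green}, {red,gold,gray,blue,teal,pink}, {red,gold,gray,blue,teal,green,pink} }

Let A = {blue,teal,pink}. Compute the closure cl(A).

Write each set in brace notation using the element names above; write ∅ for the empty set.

{gold,blue,teal,green,pink}

X∖A={red,gold,gray,green}, int(X∖A)={red,gray}, hence cl(A)={gold,blue,teal,green,pink}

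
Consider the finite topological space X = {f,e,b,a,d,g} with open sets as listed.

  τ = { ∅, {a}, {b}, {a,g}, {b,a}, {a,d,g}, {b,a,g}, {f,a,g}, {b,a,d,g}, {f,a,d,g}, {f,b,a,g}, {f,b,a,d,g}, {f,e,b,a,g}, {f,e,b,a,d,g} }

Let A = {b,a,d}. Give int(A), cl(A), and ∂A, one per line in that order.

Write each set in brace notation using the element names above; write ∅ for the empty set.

U open, U⊆A: ∅, {b}, {a}, {b,a}. int(A) = ⋃ = {b,a}
X∖A={f,e,g}, int(X∖A)=∅, hence cl(A)={f,e,b,a,d,g}
∂A: remove int from cl → {f,e,d,g}

int(A) = {b,a}
cl(A)  = {f,e,b,a,d,g}
∂A     = {f,e,d,g}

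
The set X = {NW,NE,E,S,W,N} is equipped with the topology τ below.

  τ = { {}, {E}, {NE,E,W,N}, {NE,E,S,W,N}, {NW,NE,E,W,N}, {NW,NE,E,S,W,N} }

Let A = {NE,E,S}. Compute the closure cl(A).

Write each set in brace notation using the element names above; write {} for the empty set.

{NW,NE,E,S,W,N}

complement {NW,W,N}; its interior {}; cl(A) = X∖{} = {NW,NE,E,S,W,N}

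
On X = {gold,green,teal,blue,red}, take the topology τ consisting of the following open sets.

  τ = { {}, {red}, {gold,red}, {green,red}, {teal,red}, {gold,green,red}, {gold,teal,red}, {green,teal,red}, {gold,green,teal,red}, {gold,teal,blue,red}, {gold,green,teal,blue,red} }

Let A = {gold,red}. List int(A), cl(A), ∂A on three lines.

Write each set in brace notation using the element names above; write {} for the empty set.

interior: largest open inside A is {gold,red} (from {}, {red}, {gold,red})
cl via duality: int({green,teal,blue}) = {}, so X∖{} = {gold,green,teal,blue,red}
cl∖int = {green,teal,blue}

int(A) = {gold,red}
cl(A)  = {gold,green,teal,blue,red}
∂A     = {green,teal,blue}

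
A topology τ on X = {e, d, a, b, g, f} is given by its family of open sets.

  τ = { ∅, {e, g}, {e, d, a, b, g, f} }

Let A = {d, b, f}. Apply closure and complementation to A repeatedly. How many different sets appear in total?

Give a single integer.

6

cl via duality: int({e, a, g}) = {e, g}, so X∖{e, g} = {d, a, b, f}
Write k for closure, c for complement:
  1. A     = {d, b, f}
  2. kA    = {d, a, b, f}
  3. cA    = {e, a, g}
  4. ckA   = {e, g}
  5. kcA   = {e, d, a, b, g, f}
  6. ckcA  = ∅
applying k or c yields no new set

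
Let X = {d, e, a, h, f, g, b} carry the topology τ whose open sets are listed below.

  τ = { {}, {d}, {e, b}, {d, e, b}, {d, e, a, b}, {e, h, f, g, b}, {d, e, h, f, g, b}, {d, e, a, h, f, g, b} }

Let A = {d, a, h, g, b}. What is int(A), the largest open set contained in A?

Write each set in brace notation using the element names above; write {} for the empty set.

{d}

open subsets of A: {}, {d}; so int(A) = {d}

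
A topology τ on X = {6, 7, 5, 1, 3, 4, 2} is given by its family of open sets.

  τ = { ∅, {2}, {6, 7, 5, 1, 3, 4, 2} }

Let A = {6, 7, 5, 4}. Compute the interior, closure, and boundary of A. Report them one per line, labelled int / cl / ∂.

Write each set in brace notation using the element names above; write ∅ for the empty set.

open subsets of A: ∅; so int(A) = ∅
closure: X∖int(X∖A) = X∖{2} = {6, 7, 5, 1, 3, 4}
∂A = {6, 7, 5, 1, 3, 4} minus ∅ = {6, 7, 5, 1, 3, 4}

int(A) = ∅
cl(A)  = {6, 7, 5, 1, 3, 4}
∂A     = {6, 7, 5, 1, 3, 4}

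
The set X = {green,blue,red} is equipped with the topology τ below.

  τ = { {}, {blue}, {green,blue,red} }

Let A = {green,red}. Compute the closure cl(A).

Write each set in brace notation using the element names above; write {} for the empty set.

{green,red}

complement {blue}; its interior {blue}; cl(A) = X∖{blue} = {green,red}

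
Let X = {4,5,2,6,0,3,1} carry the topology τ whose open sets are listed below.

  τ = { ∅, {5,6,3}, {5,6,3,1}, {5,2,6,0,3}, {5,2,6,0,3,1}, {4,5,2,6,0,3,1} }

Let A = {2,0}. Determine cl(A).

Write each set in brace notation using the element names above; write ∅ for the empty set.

closure: X∖int(X∖A) = X∖{5,6,3,1} = {4,2,0}

{4,2,0}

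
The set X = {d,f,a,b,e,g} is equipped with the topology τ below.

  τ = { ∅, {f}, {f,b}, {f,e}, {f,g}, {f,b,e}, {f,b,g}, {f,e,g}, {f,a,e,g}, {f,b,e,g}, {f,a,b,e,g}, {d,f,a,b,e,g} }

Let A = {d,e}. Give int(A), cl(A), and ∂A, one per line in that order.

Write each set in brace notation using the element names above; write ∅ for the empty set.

int(A) = ∅
cl(A)  = {d,a,e}
∂A     = {d,a,e}

opens ⊆ A: ∅; union → int = ∅
complement {f,a,b,g}; its interior {f,b,g}; cl(A) = X∖{f,b,g} = {d,a,e}
boundary = {d,a,e} ∖ ∅ = {d,a,e}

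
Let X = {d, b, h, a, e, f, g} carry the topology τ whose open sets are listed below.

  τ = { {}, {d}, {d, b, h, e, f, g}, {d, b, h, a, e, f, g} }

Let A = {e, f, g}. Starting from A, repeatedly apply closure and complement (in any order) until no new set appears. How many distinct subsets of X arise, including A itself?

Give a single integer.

6

cl via duality: int({d, b, h, a}) = {d}, so X∖{d} = {b, h, a, e, f, g}
Write k for closure, c for complement:
  1. A     = {e, f, g}
  2. kA    = {b, h, a, e, f, g}
  3. cA    = {d, b, h, a}
  4. ckA   = {d}
  5. kcA   = {d, b, h, a, e, f, g}
  6. ckcA  = {}
applying k or c yields no new set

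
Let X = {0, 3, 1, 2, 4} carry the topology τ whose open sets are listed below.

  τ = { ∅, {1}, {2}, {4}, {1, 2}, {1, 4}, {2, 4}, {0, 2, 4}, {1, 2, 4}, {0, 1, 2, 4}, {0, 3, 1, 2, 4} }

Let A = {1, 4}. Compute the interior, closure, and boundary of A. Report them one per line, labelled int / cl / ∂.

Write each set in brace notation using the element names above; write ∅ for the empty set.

open subsets of A: ∅, {4}, {1}, {1, 4}; so int(A) = {1, 4}
closure: X∖int(X∖A) = X∖{2} = {0, 3, 1, 4}
∂A = {0, 3, 1, 4} minus {1, 4} = {0, 3}

int(A) = {1, 4}
cl(A)  = {0, 3, 1, 4}
∂A     = {0, 3}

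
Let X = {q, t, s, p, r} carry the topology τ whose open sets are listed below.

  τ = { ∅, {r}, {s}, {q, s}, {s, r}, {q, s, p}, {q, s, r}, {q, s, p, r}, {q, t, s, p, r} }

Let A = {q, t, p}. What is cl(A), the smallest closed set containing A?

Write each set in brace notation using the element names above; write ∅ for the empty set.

{q, t, p}

X∖A={s, r}, int(X∖A)={s, r}, hence cl(A)={q, t, p}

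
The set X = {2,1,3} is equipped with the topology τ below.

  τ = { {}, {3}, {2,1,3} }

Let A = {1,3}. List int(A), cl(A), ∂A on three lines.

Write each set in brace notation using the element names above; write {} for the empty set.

U open, U⊆A: {}, {3}. int(A) = ⋃ = {3}
X∖A={2}, int(X∖A)={}, hence cl(A)={2,1,3}
∂A: remove int from cl → {2,1}

int(A) = {3}
cl(A)  = {2,1,3}
∂A     = {2,1}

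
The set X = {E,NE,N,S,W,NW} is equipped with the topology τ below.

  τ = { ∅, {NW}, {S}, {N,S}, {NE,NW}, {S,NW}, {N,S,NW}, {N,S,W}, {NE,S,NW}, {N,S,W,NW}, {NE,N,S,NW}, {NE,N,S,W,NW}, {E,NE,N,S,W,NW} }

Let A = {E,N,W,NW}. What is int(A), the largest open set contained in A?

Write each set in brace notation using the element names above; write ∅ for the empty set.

interior: largest open inside A is {NW} (from ∅, {NW})

{NW}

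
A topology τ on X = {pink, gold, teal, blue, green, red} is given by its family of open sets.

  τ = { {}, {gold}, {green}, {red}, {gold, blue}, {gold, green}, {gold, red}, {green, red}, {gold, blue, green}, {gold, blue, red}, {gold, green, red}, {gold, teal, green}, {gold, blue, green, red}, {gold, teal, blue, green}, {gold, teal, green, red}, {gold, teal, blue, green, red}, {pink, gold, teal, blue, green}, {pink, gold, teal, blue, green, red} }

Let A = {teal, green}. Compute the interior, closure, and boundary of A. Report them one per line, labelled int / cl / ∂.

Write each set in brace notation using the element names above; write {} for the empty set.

open subsets of A: {}, {green}; so int(A) = {green}
closure: X∖int(X∖A) = X∖{gold, blue, red} = {pink, teal, green}
∂A = {pink, teal, green} minus {green} = {pink, teal}

int(A) = {green}
cl(A)  = {pink, teal, green}
∂A     = {pink, teal}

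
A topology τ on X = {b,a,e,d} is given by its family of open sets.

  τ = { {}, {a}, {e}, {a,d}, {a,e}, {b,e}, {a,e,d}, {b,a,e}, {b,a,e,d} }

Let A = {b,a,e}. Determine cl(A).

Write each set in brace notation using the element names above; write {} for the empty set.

{b,a,e,d}

complement {d}; its interior {}; cl(A) = X∖{} = {b,a,e,d}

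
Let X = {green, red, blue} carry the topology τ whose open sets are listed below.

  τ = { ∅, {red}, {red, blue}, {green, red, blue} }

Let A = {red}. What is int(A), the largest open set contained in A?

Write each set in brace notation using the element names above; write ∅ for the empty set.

U open, U⊆A: ∅, {red}. int(A) = ⋃ = {red}

{red}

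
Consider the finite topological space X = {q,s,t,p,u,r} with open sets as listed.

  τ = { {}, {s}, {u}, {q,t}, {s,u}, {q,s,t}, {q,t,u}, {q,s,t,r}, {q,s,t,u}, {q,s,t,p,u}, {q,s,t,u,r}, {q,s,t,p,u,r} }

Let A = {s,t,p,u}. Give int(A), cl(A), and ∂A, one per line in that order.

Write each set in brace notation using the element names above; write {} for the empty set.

interior: largest open inside A is {s,u} (from {}, {u}, {s}, {s,u})
cl via duality: int({q,r}) = {}, so X∖{} = {q,s,t,p,u,r}
cl∖int = {q,t,p,r}

int(A) = {s,u}
cl(A)  = {q,s,t,p,u,r}
∂A     = {q,t,p,r}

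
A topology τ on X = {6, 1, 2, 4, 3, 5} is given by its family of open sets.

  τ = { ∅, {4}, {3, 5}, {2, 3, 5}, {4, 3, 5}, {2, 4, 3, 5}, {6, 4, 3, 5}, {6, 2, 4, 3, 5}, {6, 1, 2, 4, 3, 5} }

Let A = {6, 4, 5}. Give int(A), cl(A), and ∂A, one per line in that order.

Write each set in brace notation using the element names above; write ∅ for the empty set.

int(A) = {4}
cl(A)  = {6, 1, 2, 4, 3, 5}
∂A     = {6, 1, 2, 3, 5}

U open, U⊆A: ∅, {4}. int(A) = ⋃ = {4}
X∖A={1, 2, 3}, int(X∖A)=∅, hence cl(A)={6, 1, 2, 4, 3, 5}
∂A: remove int from cl → {6, 1, 2, 3, 5}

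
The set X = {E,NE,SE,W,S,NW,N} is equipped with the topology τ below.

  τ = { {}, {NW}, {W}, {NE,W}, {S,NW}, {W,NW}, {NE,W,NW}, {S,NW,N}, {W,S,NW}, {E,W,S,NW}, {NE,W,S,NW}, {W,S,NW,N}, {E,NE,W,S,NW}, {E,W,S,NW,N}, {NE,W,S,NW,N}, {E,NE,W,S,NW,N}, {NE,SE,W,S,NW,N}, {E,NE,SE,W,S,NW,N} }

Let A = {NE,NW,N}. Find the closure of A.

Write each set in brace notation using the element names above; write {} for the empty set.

X∖A={E,SE,W,S}, int(X∖A)={W}, hence cl(A)={E,NE,SE,S,NW,N}

{E,NE,SE,S,NW,N}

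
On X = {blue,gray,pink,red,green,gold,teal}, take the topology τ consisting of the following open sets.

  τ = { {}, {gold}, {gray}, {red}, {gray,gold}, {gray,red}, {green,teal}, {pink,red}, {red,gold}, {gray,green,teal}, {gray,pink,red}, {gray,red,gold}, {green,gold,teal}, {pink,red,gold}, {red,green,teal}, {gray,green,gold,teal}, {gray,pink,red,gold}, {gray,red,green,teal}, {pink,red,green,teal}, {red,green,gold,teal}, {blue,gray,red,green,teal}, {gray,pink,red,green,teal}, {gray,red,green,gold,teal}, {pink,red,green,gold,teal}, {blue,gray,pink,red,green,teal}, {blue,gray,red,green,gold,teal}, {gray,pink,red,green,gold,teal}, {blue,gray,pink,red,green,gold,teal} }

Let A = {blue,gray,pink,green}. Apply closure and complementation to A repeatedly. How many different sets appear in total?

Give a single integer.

12

complement {red,gold,teal}; its interior {red,gold}; cl(A) = X∖{red,gold} = {blue,gray,pink,green,teal}
With k = closure, c = complement:
  1. A     = {blue,gray,pink,green}
  2. kA    = {blue,gray,pink,green,teal}
  3. cA    = {red,gold,teal}
  4. ckA   = {red,gold}
  5. kcA   = {blue,pink,red,green,gold,teal}
  6. kckA  = {blue,pink,red,gold}
  7. ckcA  = {gray}
  8. ckckA = {gray,green,teal}
  9. kckcA = {blue,gray}
  10. kckckA = {blue,gray,green,teal}
  11. ckckcA = {pink,red,green,gold,teal}
  12. ckckckA = {pink,red,gold}
k, c of each give nothing new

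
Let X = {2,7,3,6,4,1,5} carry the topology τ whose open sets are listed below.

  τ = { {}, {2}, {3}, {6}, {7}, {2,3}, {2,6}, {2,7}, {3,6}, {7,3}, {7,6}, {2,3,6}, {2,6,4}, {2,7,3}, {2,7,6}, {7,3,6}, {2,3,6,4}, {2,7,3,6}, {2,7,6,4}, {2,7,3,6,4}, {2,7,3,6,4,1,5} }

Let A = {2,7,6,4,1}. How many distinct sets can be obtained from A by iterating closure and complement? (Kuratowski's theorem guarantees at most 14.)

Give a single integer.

6

X∖A={3,5}, int(X∖A)={3}, hence cl(A)={2,7,6,4,1,5}
Orbit (k=closure, c=complement):
  1. A     = {2,7,6,4,1}
  2. kA    = {2,7,6,4,1,5}
  3. cA    = {3,5}
  4. ckA   = {3}
  5. kcA   = {3,1,5}
  6. ckcA  = {2,7,6,4}
(closed under both — stop)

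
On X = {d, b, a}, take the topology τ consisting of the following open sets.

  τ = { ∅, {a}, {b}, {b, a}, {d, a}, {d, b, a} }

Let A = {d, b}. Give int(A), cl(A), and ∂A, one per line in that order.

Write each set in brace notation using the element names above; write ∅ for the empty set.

interior: largest open inside A is {b} (from ∅, {b})
cl via duality: int({a}) = {a}, so X∖{a} = {d, b}
cl∖int = {d}

int(A) = {b}
cl(A)  = {d, b}
∂A     = {d}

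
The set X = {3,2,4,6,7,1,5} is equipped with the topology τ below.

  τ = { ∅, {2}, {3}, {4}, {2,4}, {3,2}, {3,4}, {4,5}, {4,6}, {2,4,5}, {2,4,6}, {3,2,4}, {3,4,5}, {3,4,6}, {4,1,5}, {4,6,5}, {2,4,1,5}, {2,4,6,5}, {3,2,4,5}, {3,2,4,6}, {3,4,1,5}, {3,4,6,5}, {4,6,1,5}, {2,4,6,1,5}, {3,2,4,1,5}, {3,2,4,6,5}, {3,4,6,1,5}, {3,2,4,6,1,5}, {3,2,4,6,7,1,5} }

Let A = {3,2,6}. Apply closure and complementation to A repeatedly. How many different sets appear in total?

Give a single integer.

8

closure: X∖int(X∖A) = X∖{4,1,5} = {3,2,6,7}
Let k=closure and c=complement:
  1. A     = {3,2,6}
  2. kA    = {3,2,6,7}
  3. cA    = {4,7,1,5}
  4. ckA   = {4,1,5}
  5. kcA   = {4,6,7,1,5}
  6. ckcA  = {3,2}
  7. kckcA = {3,2,7}
  8. ckckcA = {4,6,1,5}
— saturated at 8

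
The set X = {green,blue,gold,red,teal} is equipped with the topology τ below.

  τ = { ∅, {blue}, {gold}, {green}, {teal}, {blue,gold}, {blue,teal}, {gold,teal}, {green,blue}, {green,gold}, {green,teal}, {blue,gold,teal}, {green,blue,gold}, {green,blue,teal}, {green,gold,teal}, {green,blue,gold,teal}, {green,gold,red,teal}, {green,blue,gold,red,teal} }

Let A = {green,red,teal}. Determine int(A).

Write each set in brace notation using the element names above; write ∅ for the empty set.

interior: largest open inside A is {green,teal} (from ∅, {green}, {teal}, {green,teal})

{green,teal}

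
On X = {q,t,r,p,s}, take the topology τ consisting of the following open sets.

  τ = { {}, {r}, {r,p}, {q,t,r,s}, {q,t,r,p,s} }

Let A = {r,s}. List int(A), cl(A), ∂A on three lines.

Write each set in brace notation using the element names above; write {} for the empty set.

opens ⊆ A: {}, {r}; union → int = {r}
complement {q,t,p}; its interior {}; cl(A) = X∖{} = {q,t,r,p,s}
boundary = {q,t,r,p,s} ∖ {r} = {q,t,p,s}

int(A) = {r}
cl(A)  = {q,t,r,p,s}
∂A     = {q,t,p,s}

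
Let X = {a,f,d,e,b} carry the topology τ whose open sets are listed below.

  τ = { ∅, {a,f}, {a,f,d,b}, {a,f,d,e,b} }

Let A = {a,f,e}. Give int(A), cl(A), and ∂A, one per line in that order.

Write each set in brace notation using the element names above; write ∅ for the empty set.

opens ⊆ A: ∅, {a,f}; union → int = {a,f}
complement {d,b}; its interior ∅; cl(A) = X∖∅ = {a,f,d,e,b}
boundary = {a,f,d,e,b} ∖ {a,f} = {d,e,b}

int(A) = {a,f}
cl(A)  = {a,f,d,e,b}
∂A     = {d,e,b}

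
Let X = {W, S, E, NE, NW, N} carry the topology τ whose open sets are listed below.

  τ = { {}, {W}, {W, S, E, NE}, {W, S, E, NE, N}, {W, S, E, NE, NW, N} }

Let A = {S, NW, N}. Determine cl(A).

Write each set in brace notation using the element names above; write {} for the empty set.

{S, E, NE, NW, N}

complement {W, E, NE}; its interior {W}; cl(A) = X∖{W} = {S, E, NE, NW, N}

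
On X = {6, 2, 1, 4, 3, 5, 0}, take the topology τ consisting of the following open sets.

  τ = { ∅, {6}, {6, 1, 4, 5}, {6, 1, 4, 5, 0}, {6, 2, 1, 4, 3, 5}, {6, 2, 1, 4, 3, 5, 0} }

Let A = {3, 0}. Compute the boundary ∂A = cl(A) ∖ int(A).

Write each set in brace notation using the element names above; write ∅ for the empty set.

U open, U⊆A: ∅. int(A) = ⋃ = ∅
X∖A={6, 2, 1, 4, 5}, int(X∖A)={6, 1, 4, 5}, hence cl(A)={2, 3, 0}
∂A: remove int from cl → {2, 3, 0}

{2, 3, 0}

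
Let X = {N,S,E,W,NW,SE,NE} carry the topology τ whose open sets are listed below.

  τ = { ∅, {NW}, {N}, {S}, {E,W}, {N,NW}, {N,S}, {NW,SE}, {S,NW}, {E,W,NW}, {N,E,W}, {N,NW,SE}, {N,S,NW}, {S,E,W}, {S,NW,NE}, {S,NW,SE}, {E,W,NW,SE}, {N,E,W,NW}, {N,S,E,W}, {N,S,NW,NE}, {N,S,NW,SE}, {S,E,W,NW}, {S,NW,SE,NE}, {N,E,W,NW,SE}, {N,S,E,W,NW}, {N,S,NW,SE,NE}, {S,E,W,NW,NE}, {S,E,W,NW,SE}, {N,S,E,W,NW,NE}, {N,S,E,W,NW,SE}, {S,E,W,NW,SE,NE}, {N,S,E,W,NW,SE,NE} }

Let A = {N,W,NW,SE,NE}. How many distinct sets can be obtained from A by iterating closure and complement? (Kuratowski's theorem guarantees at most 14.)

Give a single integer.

10

closure: X∖int(X∖A) = X∖{S} = {N,E,W,NW,SE,NE}
Let k=closure and c=complement:
  1. A     = {N,W,NW,SE,NE}
  2. kA    = {N,E,W,NW,SE,NE}
  3. cA    = {S,E}
  4. ckA   = {S}
  5. kcA   = {S,E,W,NE}
  6. kckA  = {S,NE}
  7. ckcA  = {N,NW,SE}
  8. ckckA = {N,E,W,NW,SE}
  9. kckcA = {N,NW,SE,NE}
  10. ckckcA = {S,E,W}
— saturated at 10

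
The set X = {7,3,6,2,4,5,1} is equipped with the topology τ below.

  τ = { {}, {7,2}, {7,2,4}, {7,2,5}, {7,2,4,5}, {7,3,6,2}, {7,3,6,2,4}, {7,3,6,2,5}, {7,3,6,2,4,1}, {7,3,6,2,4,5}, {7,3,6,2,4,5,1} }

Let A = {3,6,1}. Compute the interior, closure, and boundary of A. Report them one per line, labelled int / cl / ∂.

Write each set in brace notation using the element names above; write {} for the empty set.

int(A) = {}
cl(A)  = {3,6,1}
∂A     = {3,6,1}

U open, U⊆A: {}. int(A) = ⋃ = {}
X∖A={7,2,4,5}, int(X∖A)={7,2,4,5}, hence cl(A)={3,6,1}
∂A: remove int from cl → {3,6,1}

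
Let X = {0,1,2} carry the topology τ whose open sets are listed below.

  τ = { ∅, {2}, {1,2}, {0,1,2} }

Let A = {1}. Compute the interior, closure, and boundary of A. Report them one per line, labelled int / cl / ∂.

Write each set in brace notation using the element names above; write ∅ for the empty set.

int(A) = ∅
cl(A)  = {0,1}
∂A     = {0,1}

U open, U⊆A: ∅. int(A) = ⋃ = ∅
X∖A={0,2}, int(X∖A)={2}, hence cl(A)={0,1}
∂A: remove int from cl → {0,1}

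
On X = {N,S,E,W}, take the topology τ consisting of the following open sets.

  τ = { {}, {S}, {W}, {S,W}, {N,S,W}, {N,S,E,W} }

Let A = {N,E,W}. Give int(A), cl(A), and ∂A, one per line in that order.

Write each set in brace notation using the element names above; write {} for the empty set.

U open, U⊆A: {}, {W}. int(A) = ⋃ = {W}
X∖A={S}, int(X∖A)={S}, hence cl(A)={N,E,W}
∂A: remove int from cl → {N,E}

int(A) = {W}
cl(A)  = {N,E,W}
∂A     = {N,E}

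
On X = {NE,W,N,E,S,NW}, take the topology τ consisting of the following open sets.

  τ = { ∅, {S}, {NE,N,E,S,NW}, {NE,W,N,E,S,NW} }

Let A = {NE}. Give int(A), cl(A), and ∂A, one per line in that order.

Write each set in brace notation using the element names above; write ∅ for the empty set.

open subsets of A: ∅; so int(A) = ∅
closure: X∖int(X∖A) = X∖{S} = {NE,W,N,E,NW}
∂A = {NE,W,N,E,NW} minus ∅ = {NE,W,N,E,NW}

int(A) = ∅
cl(A)  = {NE,W,N,E,NW}
∂A     = {NE,W,N,E,NW}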